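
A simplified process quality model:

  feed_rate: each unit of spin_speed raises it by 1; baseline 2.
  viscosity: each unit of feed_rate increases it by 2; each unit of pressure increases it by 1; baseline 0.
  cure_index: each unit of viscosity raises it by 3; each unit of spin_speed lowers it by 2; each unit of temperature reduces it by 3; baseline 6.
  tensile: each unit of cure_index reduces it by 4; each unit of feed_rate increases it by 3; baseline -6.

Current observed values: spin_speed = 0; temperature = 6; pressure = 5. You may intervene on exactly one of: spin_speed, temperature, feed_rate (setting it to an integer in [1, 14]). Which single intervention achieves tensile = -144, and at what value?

set feed_rate = 6

Intervening on spin_speed: tensile = -13*spin_speed - 60. Reaching -144 requires spin_speed = 84/13, not an integer.
Intervening on temperature: tensile = 12*temperature - 132. Reaching -144 requires temperature = -1, outside [1, 14].
Intervening on feed_rate: with other inputs at their observed values, tensile = -21*feed_rate - 18. Solving for -144 gives feed_rate = 6, within [1, 14].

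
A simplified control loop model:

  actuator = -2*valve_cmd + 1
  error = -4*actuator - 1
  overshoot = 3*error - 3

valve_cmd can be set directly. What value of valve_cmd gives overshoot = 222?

valve_cmd = 10

Substituting into the error equation gives error = 8*valve_cmd - 5.
Substituting into the overshoot equation gives overshoot = 24*valve_cmd - 18.
Solve 24*valve_cmd - 18 = 222: valve_cmd = (222 + 18) / 24 = 10.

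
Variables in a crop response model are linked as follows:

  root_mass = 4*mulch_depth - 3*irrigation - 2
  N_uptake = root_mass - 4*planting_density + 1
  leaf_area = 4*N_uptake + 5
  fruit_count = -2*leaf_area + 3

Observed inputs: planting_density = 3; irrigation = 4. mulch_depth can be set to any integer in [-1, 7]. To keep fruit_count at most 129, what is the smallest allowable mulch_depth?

mulch_depth = 2

Substituting into the root_mass equation gives root_mass = 4*mulch_depth - 14.
N_uptake becomes 4*mulch_depth - 25.
Substituting into the leaf_area equation gives leaf_area = 16*mulch_depth - 95.
So fruit_count = -32*mulch_depth + 193.
Require -32*mulch_depth + 193 ≤ 129, so mulch_depth ≥ 2.
The smallest integer in [-1, 7] satisfying this is 2.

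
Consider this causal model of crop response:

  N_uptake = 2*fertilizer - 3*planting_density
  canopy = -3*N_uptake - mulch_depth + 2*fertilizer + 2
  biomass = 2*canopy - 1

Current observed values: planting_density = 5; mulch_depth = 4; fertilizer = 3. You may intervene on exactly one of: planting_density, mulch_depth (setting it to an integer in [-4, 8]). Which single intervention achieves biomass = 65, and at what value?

set mulch_depth = 2

Intervening on planting_density: biomass = 18*planting_density - 29. Reaching 65 requires planting_density = 47/9, not an integer.
Intervening on mulch_depth: with other inputs at their observed values, biomass = -2*mulch_depth + 69. Solving for 65 gives mulch_depth = 2, within [-4, 8].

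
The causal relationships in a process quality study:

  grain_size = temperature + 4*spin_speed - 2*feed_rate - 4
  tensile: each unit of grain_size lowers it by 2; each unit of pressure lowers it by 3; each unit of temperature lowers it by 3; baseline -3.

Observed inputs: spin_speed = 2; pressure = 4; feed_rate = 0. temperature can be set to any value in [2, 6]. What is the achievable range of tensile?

-53 to -33

Substituting into the grain_size equation gives grain_size = temperature + 4.
Substituting into the tensile equation gives tensile = -5*temperature - 23.
Linear in temperature, so extremes are at the endpoints: temperature = 2 gives tensile = -33; temperature = 6 gives tensile = -53.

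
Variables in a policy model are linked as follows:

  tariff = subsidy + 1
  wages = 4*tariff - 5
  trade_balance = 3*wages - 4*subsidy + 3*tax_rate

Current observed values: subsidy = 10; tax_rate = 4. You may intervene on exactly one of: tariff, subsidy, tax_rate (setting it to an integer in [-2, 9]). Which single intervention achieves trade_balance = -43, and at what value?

set tariff = 0

Intervening on tariff: with other inputs at their observed values, trade_balance = 12*tariff - 43. Solving for -43 gives tariff = 0, within [-2, 9].
Intervening on subsidy: trade_balance = 8*subsidy + 9. Reaching -43 requires subsidy = -13/2, not an integer.
Intervening on tax_rate: trade_balance = 3*tax_rate + 77. Reaching -43 requires tax_rate = -40, outside [-2, 9].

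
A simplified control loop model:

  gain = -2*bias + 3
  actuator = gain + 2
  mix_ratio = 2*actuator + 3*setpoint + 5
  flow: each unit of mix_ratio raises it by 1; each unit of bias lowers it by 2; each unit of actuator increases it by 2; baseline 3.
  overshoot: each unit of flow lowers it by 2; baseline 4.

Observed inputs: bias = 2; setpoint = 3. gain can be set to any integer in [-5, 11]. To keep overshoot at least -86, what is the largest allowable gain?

gain = 6

Intervening on gain fixes its value directly, overriding its dependence on bias.
Substituting into the mix_ratio equation gives mix_ratio = 2*gain + 18.
Substituting into the flow equation gives flow = 4*gain + 21.
Substituting into the overshoot equation gives overshoot = -8*gain - 38.
Require -8*gain - 38 ≥ -86, so gain ≤ 6.
The largest integer in [-5, 11] satisfying this is 6.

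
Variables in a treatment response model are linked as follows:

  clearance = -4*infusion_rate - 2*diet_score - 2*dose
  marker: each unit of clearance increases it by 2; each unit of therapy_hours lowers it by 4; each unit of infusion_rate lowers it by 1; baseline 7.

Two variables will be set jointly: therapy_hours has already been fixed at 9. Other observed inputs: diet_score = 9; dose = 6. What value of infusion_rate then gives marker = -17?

infusion_rate = -8

With therapy_hours held at 9:
Substituting into the clearance equation gives clearance = -4*infusion_rate - 30.
So marker = -9*infusion_rate - 89.
Solve -9*infusion_rate - 89 = -17: infusion_rate = (-17 + 89) / -9 = -8.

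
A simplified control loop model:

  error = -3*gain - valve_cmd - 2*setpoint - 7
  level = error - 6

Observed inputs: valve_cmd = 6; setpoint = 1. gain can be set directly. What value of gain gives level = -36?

gain = 5

Substituting into the error equation gives error = -3*gain - 15.
So level = -3*gain - 21.
Solve -3*gain - 21 = -36: gain = (-36 + 21) / -3 = 5.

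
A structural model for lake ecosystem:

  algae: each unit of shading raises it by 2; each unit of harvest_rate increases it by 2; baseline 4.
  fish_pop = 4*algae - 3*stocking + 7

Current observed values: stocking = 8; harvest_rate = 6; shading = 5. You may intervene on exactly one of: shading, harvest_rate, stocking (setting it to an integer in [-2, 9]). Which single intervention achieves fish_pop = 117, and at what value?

Intervening on shading: fish_pop = 8*shading + 47. Reaching 117 requires shading = 35/4, not an integer.
Intervening on harvest_rate: fish_pop = 8*harvest_rate + 39. Reaching 117 requires harvest_rate = 39/4, not an integer.
Intervening on stocking: with other inputs at their observed values, fish_pop = -3*stocking + 111. Solving for 117 gives stocking = -2, within [-2, 9].

set stocking = -2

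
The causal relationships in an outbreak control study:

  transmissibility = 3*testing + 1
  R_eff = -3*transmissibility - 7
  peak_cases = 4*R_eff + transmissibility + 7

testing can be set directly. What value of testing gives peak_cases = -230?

Substituting into the R_eff equation gives R_eff = -9*testing - 10.
Substituting into the peak_cases equation gives peak_cases = -33*testing - 32.
Solve -33*testing - 32 = -230: testing = (-230 + 32) / -33 = 6.

testing = 6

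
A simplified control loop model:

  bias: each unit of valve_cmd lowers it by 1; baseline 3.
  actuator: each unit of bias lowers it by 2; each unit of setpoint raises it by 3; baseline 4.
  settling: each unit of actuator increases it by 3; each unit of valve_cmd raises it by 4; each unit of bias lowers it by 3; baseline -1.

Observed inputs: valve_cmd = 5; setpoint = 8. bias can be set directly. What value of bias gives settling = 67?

bias = 4

Intervening on bias fixes its value directly, overriding its dependence on valve_cmd.
Substituting into the actuator equation gives actuator = -2*bias + 28.
Substituting into the settling equation gives settling = -9*bias + 103.
Solve -9*bias + 103 = 67: bias = (67 - 103) / -9 = 4.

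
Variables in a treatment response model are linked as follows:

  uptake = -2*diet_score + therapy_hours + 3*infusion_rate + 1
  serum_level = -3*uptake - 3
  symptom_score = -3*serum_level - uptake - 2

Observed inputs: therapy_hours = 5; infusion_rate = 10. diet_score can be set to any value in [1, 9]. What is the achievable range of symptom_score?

Substituting into the uptake equation gives uptake = -2*diet_score + 36.
Substituting into the serum_level equation gives serum_level = 6*diet_score - 111.
Substituting into the symptom_score equation gives symptom_score = -16*diet_score + 295.
Linear in diet_score, so extremes are at the endpoints: diet_score = 1 gives symptom_score = 279; diet_score = 9 gives symptom_score = 151.

151 to 279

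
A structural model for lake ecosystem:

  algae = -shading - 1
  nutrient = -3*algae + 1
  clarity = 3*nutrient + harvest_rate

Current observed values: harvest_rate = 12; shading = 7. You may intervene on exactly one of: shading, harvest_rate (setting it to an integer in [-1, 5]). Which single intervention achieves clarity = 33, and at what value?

Intervening on shading: with other inputs at their observed values, clarity = 9*shading + 24. Solving for 33 gives shading = 1, within [-1, 5].
Intervening on harvest_rate: clarity = harvest_rate + 75. Reaching 33 requires harvest_rate = -42, outside [-1, 5].

set shading = 1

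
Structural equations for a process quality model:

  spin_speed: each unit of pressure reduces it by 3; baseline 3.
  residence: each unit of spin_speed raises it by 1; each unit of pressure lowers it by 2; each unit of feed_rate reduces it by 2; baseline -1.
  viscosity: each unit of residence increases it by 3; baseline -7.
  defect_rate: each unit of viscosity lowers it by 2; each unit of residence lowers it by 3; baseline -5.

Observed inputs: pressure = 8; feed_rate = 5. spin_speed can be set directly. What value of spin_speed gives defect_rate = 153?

Intervening on spin_speed fixes its value directly, overriding its dependence on pressure.
Substituting into the residence equation gives residence = spin_speed - 27.
Substituting into the viscosity equation gives viscosity = 3*spin_speed - 88.
Substituting into the defect_rate equation gives defect_rate = -9*spin_speed + 252.
Solve -9*spin_speed + 252 = 153: spin_speed = (153 - 252) / -9 = 11.

spin_speed = 11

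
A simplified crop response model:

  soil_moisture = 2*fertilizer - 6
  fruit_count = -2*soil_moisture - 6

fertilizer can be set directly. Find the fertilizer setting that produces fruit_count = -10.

Substituting into the fruit_count equation gives fruit_count = -4*fertilizer + 6.
Solve -4*fertilizer + 6 = -10: fertilizer = (-10 - 6) / -4 = 4.

fertilizer = 4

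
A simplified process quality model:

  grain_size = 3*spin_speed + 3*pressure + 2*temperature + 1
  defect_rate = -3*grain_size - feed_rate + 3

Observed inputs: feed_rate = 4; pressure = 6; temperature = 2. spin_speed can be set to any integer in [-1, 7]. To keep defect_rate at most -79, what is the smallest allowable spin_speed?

Substituting into the grain_size equation gives grain_size = 3*spin_speed + 23.
Substituting into the defect_rate equation gives defect_rate = -9*spin_speed - 70.
Require -9*spin_speed - 70 ≤ -79, so spin_speed ≥ 1.
The smallest integer in [-1, 7] satisfying this is 1.

spin_speed = 1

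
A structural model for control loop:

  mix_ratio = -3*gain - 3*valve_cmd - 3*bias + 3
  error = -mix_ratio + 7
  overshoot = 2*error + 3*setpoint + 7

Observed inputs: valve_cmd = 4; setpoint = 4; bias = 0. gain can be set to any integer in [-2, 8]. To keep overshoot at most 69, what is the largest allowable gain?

Substituting into the mix_ratio equation gives mix_ratio = -3*gain - 9.
error becomes 3*gain + 16.
Substituting into the overshoot equation gives overshoot = 6*gain + 51.
Require 6*gain + 51 ≤ 69, so gain ≤ 3.
The largest integer in [-2, 8] satisfying this is 3.

gain = 3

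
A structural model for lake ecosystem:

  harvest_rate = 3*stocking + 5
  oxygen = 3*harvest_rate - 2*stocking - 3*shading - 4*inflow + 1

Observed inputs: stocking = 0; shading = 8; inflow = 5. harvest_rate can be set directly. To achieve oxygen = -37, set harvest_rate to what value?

harvest_rate = 2

Intervening on harvest_rate fixes its value directly, overriding its dependence on stocking.
Substituting into the oxygen equation gives oxygen = 3*harvest_rate - 43.
Solve 3*harvest_rate - 43 = -37: harvest_rate = (-37 + 43) / 3 = 2.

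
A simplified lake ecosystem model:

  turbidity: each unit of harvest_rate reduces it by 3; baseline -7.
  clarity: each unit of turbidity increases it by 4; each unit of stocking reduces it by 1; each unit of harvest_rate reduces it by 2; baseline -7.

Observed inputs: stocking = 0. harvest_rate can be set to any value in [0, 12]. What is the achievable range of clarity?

-203 to -35

Substituting into the clarity equation gives clarity = -14*harvest_rate - 35.
Linear in harvest_rate, so extremes are at the endpoints: harvest_rate = 0 gives clarity = -35; harvest_rate = 12 gives clarity = -203.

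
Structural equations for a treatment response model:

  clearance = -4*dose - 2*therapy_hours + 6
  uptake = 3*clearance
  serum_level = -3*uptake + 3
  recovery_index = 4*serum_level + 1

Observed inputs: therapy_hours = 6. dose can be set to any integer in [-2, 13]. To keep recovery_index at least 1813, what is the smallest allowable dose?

dose = 11

Substituting into the clearance equation gives clearance = -4*dose - 6.
uptake becomes -12*dose - 18.
serum_level becomes 36*dose + 57.
Substituting into the recovery_index equation gives recovery_index = 144*dose + 229.
Require 144*dose + 229 ≥ 1813, so dose ≥ 11.
The smallest integer in [-2, 13] satisfying this is 11.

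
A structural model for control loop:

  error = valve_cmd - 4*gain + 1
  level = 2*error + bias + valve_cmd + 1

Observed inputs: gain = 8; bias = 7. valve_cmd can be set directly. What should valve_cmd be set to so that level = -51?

valve_cmd = 1

Substituting into the error equation gives error = valve_cmd - 31.
Substituting into the level equation gives level = 3*valve_cmd - 54.
Solve 3*valve_cmd - 54 = -51: valve_cmd = (-51 + 54) / 3 = 1.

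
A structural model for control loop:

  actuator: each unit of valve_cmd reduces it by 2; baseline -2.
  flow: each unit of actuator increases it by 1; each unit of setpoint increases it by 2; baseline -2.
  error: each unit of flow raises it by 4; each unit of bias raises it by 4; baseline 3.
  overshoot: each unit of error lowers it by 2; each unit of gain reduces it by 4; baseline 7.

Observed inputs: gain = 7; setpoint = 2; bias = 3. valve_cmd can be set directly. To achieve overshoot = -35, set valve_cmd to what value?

Substituting into the flow equation gives flow = -2*valve_cmd.
Substituting into the error equation gives error = -8*valve_cmd + 15.
This gives overshoot = 16*valve_cmd - 51.
Solve 16*valve_cmd - 51 = -35: valve_cmd = (-35 + 51) / 16 = 1.

valve_cmd = 1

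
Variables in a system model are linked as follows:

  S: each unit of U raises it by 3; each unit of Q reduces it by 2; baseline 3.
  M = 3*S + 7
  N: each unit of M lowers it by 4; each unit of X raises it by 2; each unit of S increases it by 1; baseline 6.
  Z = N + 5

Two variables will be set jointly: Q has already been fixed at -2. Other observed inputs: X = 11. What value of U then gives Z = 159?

U = -7

With Q held at -2:
Substituting into the S equation gives S = 3*U + 7.
Substituting into the M equation gives M = 9*U + 28.
This gives N = -33*U - 77.
Substituting into the Z equation gives Z = -33*U - 72.
Solve -33*U - 72 = 159: U = (159 + 72) / -33 = -7.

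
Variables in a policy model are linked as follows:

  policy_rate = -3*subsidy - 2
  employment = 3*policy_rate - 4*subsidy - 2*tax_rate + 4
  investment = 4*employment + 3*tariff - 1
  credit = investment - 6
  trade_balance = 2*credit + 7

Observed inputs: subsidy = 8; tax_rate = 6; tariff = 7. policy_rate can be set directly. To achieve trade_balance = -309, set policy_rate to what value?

policy_rate = -1

Intervening on policy_rate fixes its value directly, overriding its dependence on subsidy.
Substituting into the employment equation gives employment = 3*policy_rate - 40.
Substituting into the investment equation gives investment = 12*policy_rate - 140.
Substituting into the credit equation gives credit = 12*policy_rate - 146.
So trade_balance = 24*policy_rate - 285.
Solve 24*policy_rate - 285 = -309: policy_rate = (-309 + 285) / 24 = -1.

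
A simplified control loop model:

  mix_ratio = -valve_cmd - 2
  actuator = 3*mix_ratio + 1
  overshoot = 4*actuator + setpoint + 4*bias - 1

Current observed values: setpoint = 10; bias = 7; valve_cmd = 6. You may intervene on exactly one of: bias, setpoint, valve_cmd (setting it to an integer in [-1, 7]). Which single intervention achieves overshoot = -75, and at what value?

Intervening on bias: with other inputs at their observed values, overshoot = 4*bias - 83. Solving for -75 gives bias = 2, within [-1, 7].
Intervening on setpoint: overshoot = setpoint - 65. Reaching -75 requires setpoint = -10, outside [-1, 7].
Intervening on valve_cmd: overshoot = -12*valve_cmd + 17. Reaching -75 requires valve_cmd = 23/3, not an integer.

set bias = 2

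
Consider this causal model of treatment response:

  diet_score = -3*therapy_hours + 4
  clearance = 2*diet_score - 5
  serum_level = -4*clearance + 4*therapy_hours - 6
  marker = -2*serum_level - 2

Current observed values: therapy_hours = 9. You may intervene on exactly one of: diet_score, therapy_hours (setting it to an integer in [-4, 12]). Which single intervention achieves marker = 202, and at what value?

set therapy_hours = -3

Intervening on diet_score: marker = 16*diet_score - 102. Reaching 202 requires diet_score = 19, outside [-4, 12].
Intervening on therapy_hours: with other inputs at their observed values, marker = -56*therapy_hours + 34. Solving for 202 gives therapy_hours = -3, within [-4, 12].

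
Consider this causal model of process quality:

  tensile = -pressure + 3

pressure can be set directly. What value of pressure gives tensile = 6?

pressure = -3

Solve -pressure + 3 = 6: pressure = (6 - 3) / -1 = -3.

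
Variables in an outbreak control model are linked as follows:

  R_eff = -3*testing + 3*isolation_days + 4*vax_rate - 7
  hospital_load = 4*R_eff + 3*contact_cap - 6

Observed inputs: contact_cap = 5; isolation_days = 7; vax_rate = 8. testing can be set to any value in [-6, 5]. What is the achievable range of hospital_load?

Substituting into the R_eff equation gives R_eff = -3*testing + 46.
hospital_load becomes -12*testing + 193.
Linear in testing, so extremes are at the endpoints: testing = -6 gives hospital_load = 265; testing = 5 gives hospital_load = 133.

133 to 265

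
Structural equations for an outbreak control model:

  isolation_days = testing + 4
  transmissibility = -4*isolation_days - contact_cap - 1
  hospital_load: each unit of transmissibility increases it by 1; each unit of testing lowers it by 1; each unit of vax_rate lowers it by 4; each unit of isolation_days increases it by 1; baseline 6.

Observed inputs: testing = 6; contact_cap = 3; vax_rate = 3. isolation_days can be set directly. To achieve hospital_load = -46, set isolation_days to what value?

Intervening on isolation_days fixes its value directly, overriding its dependence on testing.
Substituting into the transmissibility equation gives transmissibility = -4*isolation_days - 4.
This gives hospital_load = -3*isolation_days - 16.
Solve -3*isolation_days - 16 = -46: isolation_days = (-46 + 16) / -3 = 10.

isolation_days = 10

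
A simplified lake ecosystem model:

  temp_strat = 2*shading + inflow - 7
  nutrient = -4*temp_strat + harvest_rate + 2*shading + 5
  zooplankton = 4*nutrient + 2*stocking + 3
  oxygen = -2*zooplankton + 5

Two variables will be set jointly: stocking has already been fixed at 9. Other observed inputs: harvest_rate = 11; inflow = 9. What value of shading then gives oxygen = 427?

shading = 11

With stocking held at 9:
Substituting into the temp_strat equation gives temp_strat = 2*shading + 2.
So nutrient = -6*shading + 8.
Substituting into the zooplankton equation gives zooplankton = -24*shading + 53.
Substituting into the oxygen equation gives oxygen = 48*shading - 101.
Solve 48*shading - 101 = 427: shading = (427 + 101) / 48 = 11.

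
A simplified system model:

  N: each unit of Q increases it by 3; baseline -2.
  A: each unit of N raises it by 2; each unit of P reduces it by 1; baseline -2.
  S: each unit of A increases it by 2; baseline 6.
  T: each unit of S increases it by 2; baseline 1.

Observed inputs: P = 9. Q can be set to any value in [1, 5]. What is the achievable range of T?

Substituting into the A equation gives A = 6*Q - 15.
Substituting into the S equation gives S = 12*Q - 24.
Substituting into the T equation gives T = 24*Q - 47.
Linear in Q, so extremes are at the endpoints: Q = 1 gives T = -23; Q = 5 gives T = 73.

-23 to 73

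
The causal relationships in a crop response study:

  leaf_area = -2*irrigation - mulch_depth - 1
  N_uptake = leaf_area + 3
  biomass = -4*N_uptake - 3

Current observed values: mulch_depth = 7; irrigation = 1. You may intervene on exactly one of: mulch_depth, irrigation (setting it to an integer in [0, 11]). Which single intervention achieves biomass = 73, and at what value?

Intervening on mulch_depth: biomass = 4*mulch_depth - 3. Reaching 73 requires mulch_depth = 19, outside [0, 11].
Intervening on irrigation: with other inputs at their observed values, biomass = 8*irrigation + 17. Solving for 73 gives irrigation = 7, within [0, 11].

set irrigation = 7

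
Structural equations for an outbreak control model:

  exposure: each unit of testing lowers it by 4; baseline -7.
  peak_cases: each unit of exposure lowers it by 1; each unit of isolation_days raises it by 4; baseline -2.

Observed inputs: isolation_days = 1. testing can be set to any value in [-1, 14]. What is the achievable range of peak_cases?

5 to 65

Substituting into the peak_cases equation gives peak_cases = 4*testing + 9.
Linear in testing, so extremes are at the endpoints: testing = -1 gives peak_cases = 5; testing = 14 gives peak_cases = 65.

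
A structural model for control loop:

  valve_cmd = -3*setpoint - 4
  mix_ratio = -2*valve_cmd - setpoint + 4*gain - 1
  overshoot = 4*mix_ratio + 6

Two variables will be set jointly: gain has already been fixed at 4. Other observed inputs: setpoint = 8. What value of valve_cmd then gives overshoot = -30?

valve_cmd = 8

With gain held at 4:
Intervening on valve_cmd fixes its value directly, overriding its dependence on setpoint.
Substituting into the mix_ratio equation gives mix_ratio = -2*valve_cmd + 7.
So overshoot = -8*valve_cmd + 34.
Solve -8*valve_cmd + 34 = -30: valve_cmd = (-30 - 34) / -8 = 8.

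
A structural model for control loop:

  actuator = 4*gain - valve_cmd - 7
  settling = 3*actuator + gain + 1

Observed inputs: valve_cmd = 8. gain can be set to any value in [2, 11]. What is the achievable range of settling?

Substituting into the actuator equation gives actuator = 4*gain - 15.
So settling = 13*gain - 44.
Linear in gain, so extremes are at the endpoints: gain = 2 gives settling = -18; gain = 11 gives settling = 99.

-18 to 99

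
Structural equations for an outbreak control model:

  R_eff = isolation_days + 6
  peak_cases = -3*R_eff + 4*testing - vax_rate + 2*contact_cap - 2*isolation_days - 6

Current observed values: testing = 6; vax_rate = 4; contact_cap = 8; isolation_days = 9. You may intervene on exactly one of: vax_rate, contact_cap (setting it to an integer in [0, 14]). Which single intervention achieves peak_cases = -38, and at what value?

set vax_rate = 9

Intervening on vax_rate: with other inputs at their observed values, peak_cases = -vax_rate - 29. Solving for -38 gives vax_rate = 9, within [0, 14].
Intervening on contact_cap: peak_cases = 2*contact_cap - 49. Reaching -38 requires contact_cap = 11/2, not an integer.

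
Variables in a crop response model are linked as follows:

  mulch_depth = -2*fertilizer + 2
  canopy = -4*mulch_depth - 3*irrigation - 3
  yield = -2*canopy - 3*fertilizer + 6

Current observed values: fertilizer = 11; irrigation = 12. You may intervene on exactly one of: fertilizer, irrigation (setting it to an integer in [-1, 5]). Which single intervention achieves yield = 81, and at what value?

set fertilizer = 1

Intervening on fertilizer: with other inputs at their observed values, yield = -19*fertilizer + 100. Solving for 81 gives fertilizer = 1, within [-1, 5].
Intervening on irrigation: yield = 6*irrigation - 181. Reaching 81 requires irrigation = 131/3, not an integer.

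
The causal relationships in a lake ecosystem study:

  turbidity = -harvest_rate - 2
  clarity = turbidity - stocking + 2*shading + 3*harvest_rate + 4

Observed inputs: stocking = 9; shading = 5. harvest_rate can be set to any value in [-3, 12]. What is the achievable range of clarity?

Substituting into the clarity equation gives clarity = 2*harvest_rate + 3.
Linear in harvest_rate, so extremes are at the endpoints: harvest_rate = -3 gives clarity = -3; harvest_rate = 12 gives clarity = 27.

-3 to 27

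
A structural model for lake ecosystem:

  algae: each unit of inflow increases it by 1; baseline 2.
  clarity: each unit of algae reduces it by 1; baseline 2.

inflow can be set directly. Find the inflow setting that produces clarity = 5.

Substituting into the clarity equation gives clarity = -inflow.
Solve -inflow = 5: inflow = 5 / -1 = -5.

inflow = -5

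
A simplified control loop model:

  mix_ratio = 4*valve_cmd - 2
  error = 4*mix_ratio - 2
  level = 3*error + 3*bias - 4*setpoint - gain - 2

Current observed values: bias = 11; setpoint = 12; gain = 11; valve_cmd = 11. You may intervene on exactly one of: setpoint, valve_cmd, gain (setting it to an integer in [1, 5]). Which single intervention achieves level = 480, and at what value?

Intervening on setpoint: level = -4*setpoint + 518. Reaching 480 requires setpoint = 19/2, not an integer.
Intervening on valve_cmd: level = 48*valve_cmd - 58. Reaching 480 requires valve_cmd = 269/24, not an integer.
Intervening on gain: with other inputs at their observed values, level = -gain + 481. Solving for 480 gives gain = 1, within [1, 5].

set gain = 1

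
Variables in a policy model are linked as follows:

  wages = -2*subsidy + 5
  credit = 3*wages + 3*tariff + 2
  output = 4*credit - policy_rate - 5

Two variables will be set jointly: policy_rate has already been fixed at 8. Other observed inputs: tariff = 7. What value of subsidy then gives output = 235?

subsidy = -4

With policy_rate held at 8:
Substituting into the credit equation gives credit = -6*subsidy + 38.
This gives output = -24*subsidy + 139.
Solve -24*subsidy + 139 = 235: subsidy = (235 - 139) / -24 = -4.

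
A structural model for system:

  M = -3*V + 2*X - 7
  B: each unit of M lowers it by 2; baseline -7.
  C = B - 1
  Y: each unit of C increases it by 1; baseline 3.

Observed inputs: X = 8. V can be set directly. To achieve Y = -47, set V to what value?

V = -4

Substituting into the M equation gives M = -3*V + 9.
Substituting into the B equation gives B = 6*V - 25.
C becomes 6*V - 26.
This gives Y = 6*V - 23.
Solve 6*V - 23 = -47: V = (-47 + 23) / 6 = -4.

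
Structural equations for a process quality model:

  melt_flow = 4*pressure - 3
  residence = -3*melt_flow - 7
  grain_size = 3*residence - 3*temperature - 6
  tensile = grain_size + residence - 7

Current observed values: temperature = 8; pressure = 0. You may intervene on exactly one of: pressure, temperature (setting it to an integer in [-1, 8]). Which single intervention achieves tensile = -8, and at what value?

set temperature = 1

Intervening on pressure: tensile = -48*pressure - 29. Reaching -8 requires pressure = -7/16, not an integer.
Intervening on temperature: with other inputs at their observed values, tensile = -3*temperature - 5. Solving for -8 gives temperature = 1, within [-1, 8].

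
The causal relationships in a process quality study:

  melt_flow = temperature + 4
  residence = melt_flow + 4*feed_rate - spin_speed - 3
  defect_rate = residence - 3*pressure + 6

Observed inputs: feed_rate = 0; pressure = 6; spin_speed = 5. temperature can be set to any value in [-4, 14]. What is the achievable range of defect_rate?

-20 to -2

Substituting into the residence equation gives residence = temperature - 4.
Substituting into the defect_rate equation gives defect_rate = temperature - 16.
Linear in temperature, so extremes are at the endpoints: temperature = -4 gives defect_rate = -20; temperature = 14 gives defect_rate = -2.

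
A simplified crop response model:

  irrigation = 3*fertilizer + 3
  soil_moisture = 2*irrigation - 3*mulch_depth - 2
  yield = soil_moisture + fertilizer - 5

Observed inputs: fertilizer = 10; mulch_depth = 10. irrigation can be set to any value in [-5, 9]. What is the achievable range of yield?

-37 to -9

Intervening on irrigation fixes its value directly, overriding its dependence on fertilizer.
Substituting into the soil_moisture equation gives soil_moisture = 2*irrigation - 32.
So yield = 2*irrigation - 27.
Linear in irrigation, so extremes are at the endpoints: irrigation = -5 gives yield = -37; irrigation = 9 gives yield = -9.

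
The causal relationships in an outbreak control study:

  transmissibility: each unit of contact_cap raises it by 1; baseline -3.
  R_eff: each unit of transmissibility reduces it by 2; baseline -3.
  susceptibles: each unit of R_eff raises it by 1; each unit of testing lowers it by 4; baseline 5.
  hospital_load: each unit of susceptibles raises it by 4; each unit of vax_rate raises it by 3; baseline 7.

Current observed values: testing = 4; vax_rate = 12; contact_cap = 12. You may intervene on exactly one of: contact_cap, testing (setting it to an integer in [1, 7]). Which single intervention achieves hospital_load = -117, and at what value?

set testing = 6

Intervening on contact_cap: hospital_load = -8*contact_cap + 11. Reaching -117 requires contact_cap = 16, outside [1, 7].
Intervening on testing: with other inputs at their observed values, hospital_load = -16*testing - 21. Solving for -117 gives testing = 6, within [1, 7].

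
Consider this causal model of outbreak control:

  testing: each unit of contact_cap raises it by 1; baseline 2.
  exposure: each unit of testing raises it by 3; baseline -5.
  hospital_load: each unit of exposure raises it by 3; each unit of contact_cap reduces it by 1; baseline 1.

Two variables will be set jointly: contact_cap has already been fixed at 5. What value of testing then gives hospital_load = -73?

testing = -6

With contact_cap held at 5:
Intervening on testing fixes its value directly, overriding its dependence on contact_cap.
Substituting into the hospital_load equation gives hospital_load = 9*testing - 19.
Solve 9*testing - 19 = -73: testing = (-73 + 19) / 9 = -6.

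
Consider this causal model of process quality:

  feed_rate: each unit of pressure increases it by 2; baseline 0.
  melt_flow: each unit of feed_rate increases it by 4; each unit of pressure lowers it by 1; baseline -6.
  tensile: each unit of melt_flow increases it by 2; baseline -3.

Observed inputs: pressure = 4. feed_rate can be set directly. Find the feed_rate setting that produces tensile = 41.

Intervening on feed_rate fixes its value directly, overriding its dependence on pressure.
Substituting into the melt_flow equation gives melt_flow = 4*feed_rate - 10.
Substituting into the tensile equation gives tensile = 8*feed_rate - 23.
Solve 8*feed_rate - 23 = 41: feed_rate = (41 + 23) / 8 = 8.

feed_rate = 8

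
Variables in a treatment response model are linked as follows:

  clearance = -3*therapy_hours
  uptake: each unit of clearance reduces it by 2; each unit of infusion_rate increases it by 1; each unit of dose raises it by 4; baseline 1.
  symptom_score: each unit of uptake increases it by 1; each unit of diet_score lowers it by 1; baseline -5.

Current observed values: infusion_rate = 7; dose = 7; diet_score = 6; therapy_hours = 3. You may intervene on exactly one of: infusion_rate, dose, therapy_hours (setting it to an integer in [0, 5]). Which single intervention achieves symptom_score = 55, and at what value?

Intervening on infusion_rate: symptom_score = infusion_rate + 36. Reaching 55 requires infusion_rate = 19, outside [0, 5].
Intervening on dose: symptom_score = 4*dose + 15. Reaching 55 requires dose = 10, outside [0, 5].
Intervening on therapy_hours: with other inputs at their observed values, symptom_score = 6*therapy_hours + 25. Solving for 55 gives therapy_hours = 5, within [0, 5].

set therapy_hours = 5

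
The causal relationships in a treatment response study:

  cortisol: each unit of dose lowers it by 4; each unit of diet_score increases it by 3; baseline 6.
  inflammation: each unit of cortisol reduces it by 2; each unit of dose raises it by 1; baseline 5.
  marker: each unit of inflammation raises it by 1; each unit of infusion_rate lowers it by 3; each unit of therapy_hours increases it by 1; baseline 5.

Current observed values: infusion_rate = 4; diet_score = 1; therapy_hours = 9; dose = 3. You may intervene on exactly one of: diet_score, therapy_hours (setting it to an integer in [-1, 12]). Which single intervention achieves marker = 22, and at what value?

set diet_score = 0

Intervening on diet_score: with other inputs at their observed values, marker = -6*diet_score + 22. Solving for 22 gives diet_score = 0, within [-1, 12].
Intervening on therapy_hours: marker = therapy_hours + 7. Reaching 22 requires therapy_hours = 15, outside [-1, 12].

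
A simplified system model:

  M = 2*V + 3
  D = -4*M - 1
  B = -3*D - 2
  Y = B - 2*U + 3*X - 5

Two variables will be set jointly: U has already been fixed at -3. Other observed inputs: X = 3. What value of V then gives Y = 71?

With U held at -3:
Substituting into the D equation gives D = -8*V - 13.
Substituting into the B equation gives B = 24*V + 37.
Substituting into the Y equation gives Y = 24*V + 47.
Solve 24*V + 47 = 71: V = (71 - 47) / 24 = 1.

V = 1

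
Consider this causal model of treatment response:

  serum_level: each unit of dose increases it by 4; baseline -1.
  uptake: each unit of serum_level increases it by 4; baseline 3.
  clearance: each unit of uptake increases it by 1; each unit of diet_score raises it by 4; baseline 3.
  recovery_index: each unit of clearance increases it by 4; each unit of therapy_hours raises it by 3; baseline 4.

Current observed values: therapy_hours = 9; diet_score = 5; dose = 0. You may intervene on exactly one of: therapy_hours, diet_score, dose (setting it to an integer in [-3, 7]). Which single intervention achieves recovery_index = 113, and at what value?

set therapy_hours = 7

Intervening on therapy_hours: with other inputs at their observed values, recovery_index = 3*therapy_hours + 92. Solving for 113 gives therapy_hours = 7, within [-3, 7].
Intervening on diet_score: recovery_index = 16*diet_score + 39. Reaching 113 requires diet_score = 37/8, not an integer.
Intervening on dose: recovery_index = 64*dose + 119. Reaching 113 requires dose = -3/32, not an integer.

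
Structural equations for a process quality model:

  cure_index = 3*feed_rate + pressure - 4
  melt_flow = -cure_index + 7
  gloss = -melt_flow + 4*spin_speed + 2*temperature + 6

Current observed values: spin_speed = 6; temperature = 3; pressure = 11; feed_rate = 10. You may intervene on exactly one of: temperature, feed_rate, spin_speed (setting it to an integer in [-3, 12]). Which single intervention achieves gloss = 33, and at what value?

Intervening on temperature: gloss = 2*temperature + 60. Reaching 33 requires temperature = -27/2, not an integer.
Intervening on feed_rate: with other inputs at their observed values, gloss = 3*feed_rate + 36. Solving for 33 gives feed_rate = -1, within [-3, 12].
Intervening on spin_speed: gloss = 4*spin_speed + 42. Reaching 33 requires spin_speed = -9/4, not an integer.

set feed_rate = -1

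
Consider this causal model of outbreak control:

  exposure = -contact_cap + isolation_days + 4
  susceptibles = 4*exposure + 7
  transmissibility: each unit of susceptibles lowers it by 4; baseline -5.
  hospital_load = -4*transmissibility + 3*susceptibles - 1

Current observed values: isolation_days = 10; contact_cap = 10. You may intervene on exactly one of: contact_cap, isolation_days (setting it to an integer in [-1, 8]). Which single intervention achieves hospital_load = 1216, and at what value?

Intervening on contact_cap: with other inputs at their observed values, hospital_load = -76*contact_cap + 1216. Solving for 1216 gives contact_cap = 0, within [-1, 8].
Intervening on isolation_days: hospital_load = 76*isolation_days - 304. Reaching 1216 requires isolation_days = 20, outside [-1, 8].

set contact_cap = 0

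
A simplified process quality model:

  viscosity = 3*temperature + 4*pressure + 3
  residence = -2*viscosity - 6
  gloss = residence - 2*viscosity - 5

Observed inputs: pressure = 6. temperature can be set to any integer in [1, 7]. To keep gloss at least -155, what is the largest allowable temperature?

Substituting into the viscosity equation gives viscosity = 3*temperature + 27.
residence becomes -6*temperature - 60.
Substituting into the gloss equation gives gloss = -12*temperature - 119.
Require -12*temperature - 119 ≥ -155, so temperature ≤ 3.
The largest integer in [1, 7] satisfying this is 3.

temperature = 3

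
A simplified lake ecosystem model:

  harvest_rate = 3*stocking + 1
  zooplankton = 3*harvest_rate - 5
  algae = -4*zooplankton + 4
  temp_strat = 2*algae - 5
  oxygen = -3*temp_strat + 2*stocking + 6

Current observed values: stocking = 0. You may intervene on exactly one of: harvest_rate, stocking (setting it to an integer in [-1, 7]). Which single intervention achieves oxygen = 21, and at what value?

set harvest_rate = 2

Intervening on harvest_rate: with other inputs at their observed values, oxygen = 72*harvest_rate - 123. Solving for 21 gives harvest_rate = 2, within [-1, 7].
Intervening on stocking: oxygen = 218*stocking - 51. Reaching 21 requires stocking = 36/109, not an integer.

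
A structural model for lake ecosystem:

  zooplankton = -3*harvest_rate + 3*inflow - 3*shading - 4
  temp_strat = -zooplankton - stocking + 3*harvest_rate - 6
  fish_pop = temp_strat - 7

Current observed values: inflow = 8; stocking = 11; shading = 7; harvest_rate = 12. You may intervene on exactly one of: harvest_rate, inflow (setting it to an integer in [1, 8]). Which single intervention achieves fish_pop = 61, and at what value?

set inflow = 4

Intervening on harvest_rate: fish_pop = 6*harvest_rate - 23. Reaching 61 requires harvest_rate = 14, outside [1, 8].
Intervening on inflow: with other inputs at their observed values, fish_pop = -3*inflow + 73. Solving for 61 gives inflow = 4, within [1, 8].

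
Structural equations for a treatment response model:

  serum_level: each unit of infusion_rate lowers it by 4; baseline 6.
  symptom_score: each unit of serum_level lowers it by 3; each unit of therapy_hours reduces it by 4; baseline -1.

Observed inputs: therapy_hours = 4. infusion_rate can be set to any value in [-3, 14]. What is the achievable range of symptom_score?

-71 to 133

Substituting into the symptom_score equation gives symptom_score = 12*infusion_rate - 35.
Linear in infusion_rate, so extremes are at the endpoints: infusion_rate = -3 gives symptom_score = -71; infusion_rate = 14 gives symptom_score = 133.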